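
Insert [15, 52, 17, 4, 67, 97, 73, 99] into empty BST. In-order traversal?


Insert 15: root
Insert 52: R from 15
Insert 17: R from 15 -> L from 52
Insert 4: L from 15
Insert 67: R from 15 -> R from 52
Insert 97: R from 15 -> R from 52 -> R from 67
Insert 73: R from 15 -> R from 52 -> R from 67 -> L from 97
Insert 99: R from 15 -> R from 52 -> R from 67 -> R from 97

In-order: [4, 15, 17, 52, 67, 73, 97, 99]


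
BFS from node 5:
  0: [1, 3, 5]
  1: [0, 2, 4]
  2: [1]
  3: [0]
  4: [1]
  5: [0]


Visit 5, enqueue [0]
Visit 0, enqueue [1, 3]
Visit 1, enqueue [2, 4]
Visit 3, enqueue []
Visit 2, enqueue []
Visit 4, enqueue []

BFS order: [5, 0, 1, 3, 2, 4]


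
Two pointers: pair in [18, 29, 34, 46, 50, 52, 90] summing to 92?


lo=0(18)+hi=6(90)=108
lo=0(18)+hi=5(52)=70
lo=1(29)+hi=5(52)=81
lo=2(34)+hi=5(52)=86
lo=3(46)+hi=5(52)=98
lo=3(46)+hi=4(50)=96

No pair found


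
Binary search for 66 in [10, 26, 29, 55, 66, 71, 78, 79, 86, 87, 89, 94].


Step 1: lo=0, hi=11, mid=5, val=71
Step 2: lo=0, hi=4, mid=2, val=29
Step 3: lo=3, hi=4, mid=3, val=55
Step 4: lo=4, hi=4, mid=4, val=66

Found at index 4


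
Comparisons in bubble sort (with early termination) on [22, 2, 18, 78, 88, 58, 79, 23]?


Algorithm: bubble sort (with early termination)
Input: [22, 2, 18, 78, 88, 58, 79, 23]
Sorted: [2, 18, 22, 23, 58, 78, 79, 88]

25


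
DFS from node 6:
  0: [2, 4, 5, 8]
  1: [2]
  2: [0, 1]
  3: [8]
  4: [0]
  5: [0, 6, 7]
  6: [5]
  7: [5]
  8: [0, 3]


Visit 6, push [5]
Visit 5, push [7, 0]
Visit 0, push [8, 4, 2]
Visit 2, push [1]
Visit 1, push []
Visit 4, push []
Visit 8, push [3]
Visit 3, push []
Visit 7, push []

DFS order: [6, 5, 0, 2, 1, 4, 8, 3, 7]


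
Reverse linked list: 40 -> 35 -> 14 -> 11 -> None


Step 1: curr=40, set curr.next=prev(None) | reversed so far: 40
Step 2: curr=35, set curr.next=prev(40) | reversed so far: 35 -> 40
Step 3: curr=14, set curr.next=prev(35) | reversed so far: 14 -> 35 -> 40
Step 4: curr=11, set curr.next=prev(14) | reversed so far: 11 -> 14 -> 35 -> 40

11 -> 14 -> 35 -> 40 -> None


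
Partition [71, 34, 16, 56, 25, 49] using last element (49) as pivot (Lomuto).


Pivot: 49
  34 <= 49: swap -> [34, 71, 16, 56, 25, 49]
  16 <= 49: swap -> [34, 16, 71, 56, 25, 49]
  25 <= 49: swap -> [34, 16, 25, 56, 71, 49]
Place pivot at 3: [34, 16, 25, 49, 71, 56]

Partitioned: [34, 16, 25, 49, 71, 56]


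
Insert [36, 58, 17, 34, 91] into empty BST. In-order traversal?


Insert 36: root
Insert 58: R from 36
Insert 17: L from 36
Insert 34: L from 36 -> R from 17
Insert 91: R from 36 -> R from 58

In-order: [17, 34, 36, 58, 91]


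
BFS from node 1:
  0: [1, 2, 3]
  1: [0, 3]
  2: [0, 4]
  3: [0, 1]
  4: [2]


Visit 1, enqueue [0, 3]
Visit 0, enqueue [2]
Visit 3, enqueue []
Visit 2, enqueue [4]
Visit 4, enqueue []

BFS order: [1, 0, 3, 2, 4]


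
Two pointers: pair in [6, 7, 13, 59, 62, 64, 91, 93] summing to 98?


lo=0(6)+hi=7(93)=99
lo=0(6)+hi=6(91)=97
lo=1(7)+hi=6(91)=98

Yes: 7+91=98


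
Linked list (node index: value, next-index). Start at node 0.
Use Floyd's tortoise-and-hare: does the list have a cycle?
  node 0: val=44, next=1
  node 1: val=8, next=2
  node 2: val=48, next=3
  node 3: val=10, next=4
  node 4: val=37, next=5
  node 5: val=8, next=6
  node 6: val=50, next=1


Floyd's tortoise (slow, +1) and hare (fast, +2):
  init: slow=0, fast=0
  step 1: slow=1, fast=2
  step 2: slow=2, fast=4
  step 3: slow=3, fast=6
  step 4: slow=4, fast=2
  step 5: slow=5, fast=4
  step 6: slow=6, fast=6
  slow == fast at node 6: cycle detected

Cycle: yes


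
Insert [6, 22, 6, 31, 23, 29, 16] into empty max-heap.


Insert 6: [6]
Insert 22: [22, 6]
Insert 6: [22, 6, 6]
Insert 31: [31, 22, 6, 6]
Insert 23: [31, 23, 6, 6, 22]
Insert 29: [31, 23, 29, 6, 22, 6]
Insert 16: [31, 23, 29, 6, 22, 6, 16]

Final heap: [31, 23, 29, 6, 22, 6, 16]


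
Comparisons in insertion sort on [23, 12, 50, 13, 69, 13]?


Algorithm: insertion sort
Input: [23, 12, 50, 13, 69, 13]
Sorted: [12, 13, 13, 23, 50, 69]

10


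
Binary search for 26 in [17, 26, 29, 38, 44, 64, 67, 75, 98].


Step 1: lo=0, hi=8, mid=4, val=44
Step 2: lo=0, hi=3, mid=1, val=26

Found at index 1


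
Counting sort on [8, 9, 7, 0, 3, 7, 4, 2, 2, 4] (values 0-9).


Input: [8, 9, 7, 0, 3, 7, 4, 2, 2, 4]
Counts: [1, 0, 2, 1, 2, 0, 0, 2, 1, 1]

Sorted: [0, 2, 2, 3, 4, 4, 7, 7, 8, 9]


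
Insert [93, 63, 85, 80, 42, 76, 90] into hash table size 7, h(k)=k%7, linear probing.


Insert 93: h=2 -> slot 2
Insert 63: h=0 -> slot 0
Insert 85: h=1 -> slot 1
Insert 80: h=3 -> slot 3
Insert 42: h=0, 4 probes -> slot 4
Insert 76: h=6 -> slot 6
Insert 90: h=6, 6 probes -> slot 5

Table: [63, 85, 93, 80, 42, 90, 76]


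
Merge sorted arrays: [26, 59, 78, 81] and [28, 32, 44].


Take 26 from A
Take 28 from B
Take 32 from B
Take 44 from B

Merged: [26, 28, 32, 44, 59, 78, 81]


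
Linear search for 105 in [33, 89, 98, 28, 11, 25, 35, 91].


i=0: 33!=105
i=1: 89!=105
i=2: 98!=105
i=3: 28!=105
i=4: 11!=105
i=5: 25!=105
i=6: 35!=105
i=7: 91!=105

Not found, 8 comps


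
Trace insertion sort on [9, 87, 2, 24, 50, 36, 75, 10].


Initial: [9, 87, 2, 24, 50, 36, 75, 10]
Insert 87: [9, 87, 2, 24, 50, 36, 75, 10]
Insert 2: [2, 9, 87, 24, 50, 36, 75, 10]
Insert 24: [2, 9, 24, 87, 50, 36, 75, 10]
Insert 50: [2, 9, 24, 50, 87, 36, 75, 10]
Insert 36: [2, 9, 24, 36, 50, 87, 75, 10]
Insert 75: [2, 9, 24, 36, 50, 75, 87, 10]
Insert 10: [2, 9, 10, 24, 36, 50, 75, 87]

Sorted: [2, 9, 10, 24, 36, 50, 75, 87]


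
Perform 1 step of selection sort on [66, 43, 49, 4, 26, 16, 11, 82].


Initial: [66, 43, 49, 4, 26, 16, 11, 82]
Step 1: min=4 at 3
  Swap: [4, 43, 49, 66, 26, 16, 11, 82]

After 1 step: [4, 43, 49, 66, 26, 16, 11, 82]


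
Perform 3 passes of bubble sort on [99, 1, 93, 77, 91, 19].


Initial: [99, 1, 93, 77, 91, 19]
Pass 1: [1, 93, 77, 91, 19, 99] (5 swaps)
Pass 2: [1, 77, 91, 19, 93, 99] (3 swaps)
Pass 3: [1, 77, 19, 91, 93, 99] (1 swaps)

After 3 passes: [1, 77, 19, 91, 93, 99]


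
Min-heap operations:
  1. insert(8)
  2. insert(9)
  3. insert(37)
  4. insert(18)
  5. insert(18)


insert(8) -> [8]
insert(9) -> [8, 9]
insert(37) -> [8, 9, 37]
insert(18) -> [8, 9, 37, 18]
insert(18) -> [8, 9, 37, 18, 18]

Final heap: [8, 9, 37, 18, 18]


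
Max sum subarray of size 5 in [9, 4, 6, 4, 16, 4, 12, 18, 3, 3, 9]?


[0:5]: 39
[1:6]: 34
[2:7]: 42
[3:8]: 54
[4:9]: 53
[5:10]: 40
[6:11]: 45

Max: 54 at [3:8]


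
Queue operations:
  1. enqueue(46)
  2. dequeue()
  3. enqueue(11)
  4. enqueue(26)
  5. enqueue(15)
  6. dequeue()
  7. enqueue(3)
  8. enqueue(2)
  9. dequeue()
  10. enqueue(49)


enqueue(46) -> [46]
dequeue()->46, []
enqueue(11) -> [11]
enqueue(26) -> [11, 26]
enqueue(15) -> [11, 26, 15]
dequeue()->11, [26, 15]
enqueue(3) -> [26, 15, 3]
enqueue(2) -> [26, 15, 3, 2]
dequeue()->26, [15, 3, 2]
enqueue(49) -> [15, 3, 2, 49]

Final queue: [15, 3, 2, 49]


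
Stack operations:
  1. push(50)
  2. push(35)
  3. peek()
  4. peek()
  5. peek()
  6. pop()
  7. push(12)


push(50) -> [50]
push(35) -> [50, 35]
peek()->35
peek()->35
peek()->35
pop()->35, [50]
push(12) -> [50, 12]

Final stack: [50, 12]


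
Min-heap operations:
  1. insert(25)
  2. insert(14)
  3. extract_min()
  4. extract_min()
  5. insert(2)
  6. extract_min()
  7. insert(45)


insert(25) -> [25]
insert(14) -> [14, 25]
extract_min()->14, [25]
extract_min()->25, []
insert(2) -> [2]
extract_min()->2, []
insert(45) -> [45]

Final heap: [45]


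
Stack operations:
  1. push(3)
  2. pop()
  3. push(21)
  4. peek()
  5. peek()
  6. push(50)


push(3) -> [3]
pop()->3, []
push(21) -> [21]
peek()->21
peek()->21
push(50) -> [21, 50]

Final stack: [21, 50]


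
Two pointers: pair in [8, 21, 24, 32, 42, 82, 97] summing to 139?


lo=0(8)+hi=6(97)=105
lo=1(21)+hi=6(97)=118
lo=2(24)+hi=6(97)=121
lo=3(32)+hi=6(97)=129
lo=4(42)+hi=6(97)=139

Yes: 42+97=139


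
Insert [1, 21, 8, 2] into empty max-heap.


Insert 1: [1]
Insert 21: [21, 1]
Insert 8: [21, 1, 8]
Insert 2: [21, 2, 8, 1]

Final heap: [21, 2, 8, 1]


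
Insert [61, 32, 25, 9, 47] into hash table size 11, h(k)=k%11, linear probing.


Insert 61: h=6 -> slot 6
Insert 32: h=10 -> slot 10
Insert 25: h=3 -> slot 3
Insert 9: h=9 -> slot 9
Insert 47: h=3, 1 probes -> slot 4

Table: [None, None, None, 25, 47, None, 61, None, None, 9, 32]


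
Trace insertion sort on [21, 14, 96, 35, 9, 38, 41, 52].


Initial: [21, 14, 96, 35, 9, 38, 41, 52]
Insert 14: [14, 21, 96, 35, 9, 38, 41, 52]
Insert 96: [14, 21, 96, 35, 9, 38, 41, 52]
Insert 35: [14, 21, 35, 96, 9, 38, 41, 52]
Insert 9: [9, 14, 21, 35, 96, 38, 41, 52]
Insert 38: [9, 14, 21, 35, 38, 96, 41, 52]
Insert 41: [9, 14, 21, 35, 38, 41, 96, 52]
Insert 52: [9, 14, 21, 35, 38, 41, 52, 96]

Sorted: [9, 14, 21, 35, 38, 41, 52, 96]


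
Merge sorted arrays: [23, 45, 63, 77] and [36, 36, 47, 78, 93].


Take 23 from A
Take 36 from B
Take 36 from B
Take 45 from A
Take 47 from B
Take 63 from A
Take 77 from A

Merged: [23, 36, 36, 45, 47, 63, 77, 78, 93]


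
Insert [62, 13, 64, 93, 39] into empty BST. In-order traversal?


Insert 62: root
Insert 13: L from 62
Insert 64: R from 62
Insert 93: R from 62 -> R from 64
Insert 39: L from 62 -> R from 13

In-order: [13, 39, 62, 64, 93]


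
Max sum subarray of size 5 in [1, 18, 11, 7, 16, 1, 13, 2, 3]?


[0:5]: 53
[1:6]: 53
[2:7]: 48
[3:8]: 39
[4:9]: 35

Max: 53 at [0:5]


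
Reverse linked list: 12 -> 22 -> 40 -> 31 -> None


Step 1: curr=12, set curr.next=prev(None) | reversed so far: 12
Step 2: curr=22, set curr.next=prev(12) | reversed so far: 22 -> 12
Step 3: curr=40, set curr.next=prev(22) | reversed so far: 40 -> 22 -> 12
Step 4: curr=31, set curr.next=prev(40) | reversed so far: 31 -> 40 -> 22 -> 12

31 -> 40 -> 22 -> 12 -> None


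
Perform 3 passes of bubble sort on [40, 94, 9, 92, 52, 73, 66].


Initial: [40, 94, 9, 92, 52, 73, 66]
Pass 1: [40, 9, 92, 52, 73, 66, 94] (5 swaps)
Pass 2: [9, 40, 52, 73, 66, 92, 94] (4 swaps)
Pass 3: [9, 40, 52, 66, 73, 92, 94] (1 swaps)

After 3 passes: [9, 40, 52, 66, 73, 92, 94]


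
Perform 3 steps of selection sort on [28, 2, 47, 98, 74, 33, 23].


Initial: [28, 2, 47, 98, 74, 33, 23]
Step 1: min=2 at 1
  Swap: [2, 28, 47, 98, 74, 33, 23]
Step 2: min=23 at 6
  Swap: [2, 23, 47, 98, 74, 33, 28]
Step 3: min=28 at 6
  Swap: [2, 23, 28, 98, 74, 33, 47]

After 3 steps: [2, 23, 28, 98, 74, 33, 47]


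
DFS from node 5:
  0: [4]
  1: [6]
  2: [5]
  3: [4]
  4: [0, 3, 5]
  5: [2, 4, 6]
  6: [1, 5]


Visit 5, push [6, 4, 2]
Visit 2, push []
Visit 4, push [3, 0]
Visit 0, push []
Visit 3, push []
Visit 6, push [1]
Visit 1, push []

DFS order: [5, 2, 4, 0, 3, 6, 1]


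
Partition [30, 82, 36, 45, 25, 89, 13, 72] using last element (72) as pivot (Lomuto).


Pivot: 72
  30 <= 72: advance i (no swap)
  36 <= 72: swap -> [30, 36, 82, 45, 25, 89, 13, 72]
  45 <= 72: swap -> [30, 36, 45, 82, 25, 89, 13, 72]
  25 <= 72: swap -> [30, 36, 45, 25, 82, 89, 13, 72]
  13 <= 72: swap -> [30, 36, 45, 25, 13, 89, 82, 72]
Place pivot at 5: [30, 36, 45, 25, 13, 72, 82, 89]

Partitioned: [30, 36, 45, 25, 13, 72, 82, 89]


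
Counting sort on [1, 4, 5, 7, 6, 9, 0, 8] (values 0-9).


Input: [1, 4, 5, 7, 6, 9, 0, 8]
Counts: [1, 1, 0, 0, 1, 1, 1, 1, 1, 1]

Sorted: [0, 1, 4, 5, 6, 7, 8, 9]


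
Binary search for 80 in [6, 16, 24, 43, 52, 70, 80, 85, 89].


Step 1: lo=0, hi=8, mid=4, val=52
Step 2: lo=5, hi=8, mid=6, val=80

Found at index 6


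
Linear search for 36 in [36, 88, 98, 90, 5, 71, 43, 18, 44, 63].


i=0: 36==36 found!

Found at 0, 1 comps


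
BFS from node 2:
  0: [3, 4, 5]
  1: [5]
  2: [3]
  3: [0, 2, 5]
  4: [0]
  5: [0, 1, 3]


Visit 2, enqueue [3]
Visit 3, enqueue [0, 5]
Visit 0, enqueue [4]
Visit 5, enqueue [1]
Visit 4, enqueue []
Visit 1, enqueue []

BFS order: [2, 3, 0, 5, 4, 1]


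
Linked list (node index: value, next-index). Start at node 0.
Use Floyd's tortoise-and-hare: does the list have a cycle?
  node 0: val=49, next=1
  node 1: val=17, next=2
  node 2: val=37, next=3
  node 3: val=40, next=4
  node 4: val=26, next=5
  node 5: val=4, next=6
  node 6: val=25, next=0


Floyd's tortoise (slow, +1) and hare (fast, +2):
  init: slow=0, fast=0
  step 1: slow=1, fast=2
  step 2: slow=2, fast=4
  step 3: slow=3, fast=6
  step 4: slow=4, fast=1
  step 5: slow=5, fast=3
  step 6: slow=6, fast=5
  step 7: slow=0, fast=0
  slow == fast at node 0: cycle detected

Cycle: yes


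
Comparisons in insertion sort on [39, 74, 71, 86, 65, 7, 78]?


Algorithm: insertion sort
Input: [39, 74, 71, 86, 65, 7, 78]
Sorted: [7, 39, 65, 71, 74, 78, 86]

15


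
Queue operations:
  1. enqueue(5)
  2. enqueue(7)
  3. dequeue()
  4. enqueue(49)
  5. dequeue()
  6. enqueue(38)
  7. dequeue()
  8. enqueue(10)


enqueue(5) -> [5]
enqueue(7) -> [5, 7]
dequeue()->5, [7]
enqueue(49) -> [7, 49]
dequeue()->7, [49]
enqueue(38) -> [49, 38]
dequeue()->49, [38]
enqueue(10) -> [38, 10]

Final queue: [38, 10]


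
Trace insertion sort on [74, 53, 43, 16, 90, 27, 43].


Initial: [74, 53, 43, 16, 90, 27, 43]
Insert 53: [53, 74, 43, 16, 90, 27, 43]
Insert 43: [43, 53, 74, 16, 90, 27, 43]
Insert 16: [16, 43, 53, 74, 90, 27, 43]
Insert 90: [16, 43, 53, 74, 90, 27, 43]
Insert 27: [16, 27, 43, 53, 74, 90, 43]
Insert 43: [16, 27, 43, 43, 53, 74, 90]

Sorted: [16, 27, 43, 43, 53, 74, 90]


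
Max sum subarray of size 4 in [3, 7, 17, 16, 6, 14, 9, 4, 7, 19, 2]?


[0:4]: 43
[1:5]: 46
[2:6]: 53
[3:7]: 45
[4:8]: 33
[5:9]: 34
[6:10]: 39
[7:11]: 32

Max: 53 at [2:6]


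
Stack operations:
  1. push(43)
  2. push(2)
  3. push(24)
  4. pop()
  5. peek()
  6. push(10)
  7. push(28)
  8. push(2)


push(43) -> [43]
push(2) -> [43, 2]
push(24) -> [43, 2, 24]
pop()->24, [43, 2]
peek()->2
push(10) -> [43, 2, 10]
push(28) -> [43, 2, 10, 28]
push(2) -> [43, 2, 10, 28, 2]

Final stack: [43, 2, 10, 28, 2]


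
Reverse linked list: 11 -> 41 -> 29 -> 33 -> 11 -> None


Step 1: curr=11, set curr.next=prev(None) | reversed so far: 11
Step 2: curr=41, set curr.next=prev(11) | reversed so far: 41 -> 11
Step 3: curr=29, set curr.next=prev(41) | reversed so far: 29 -> 41 -> 11
Step 4: curr=33, set curr.next=prev(29) | reversed so far: 33 -> 29 -> 41 -> 11
Step 5: curr=11, set curr.next=prev(33) | reversed so far: 11 -> 33 -> 29 -> 41 -> 11

11 -> 33 -> 29 -> 41 -> 11 -> None


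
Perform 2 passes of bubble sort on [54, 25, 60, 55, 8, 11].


Initial: [54, 25, 60, 55, 8, 11]
Pass 1: [25, 54, 55, 8, 11, 60] (4 swaps)
Pass 2: [25, 54, 8, 11, 55, 60] (2 swaps)

After 2 passes: [25, 54, 8, 11, 55, 60]


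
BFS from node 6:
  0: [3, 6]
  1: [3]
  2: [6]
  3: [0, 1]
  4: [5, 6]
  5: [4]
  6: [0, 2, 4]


Visit 6, enqueue [0, 2, 4]
Visit 0, enqueue [3]
Visit 2, enqueue []
Visit 4, enqueue [5]
Visit 3, enqueue [1]
Visit 5, enqueue []
Visit 1, enqueue []

BFS order: [6, 0, 2, 4, 3, 5, 1]


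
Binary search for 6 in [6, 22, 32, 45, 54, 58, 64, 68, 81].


Step 1: lo=0, hi=8, mid=4, val=54
Step 2: lo=0, hi=3, mid=1, val=22
Step 3: lo=0, hi=0, mid=0, val=6

Found at index 0


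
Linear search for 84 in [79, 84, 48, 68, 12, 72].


i=0: 79!=84
i=1: 84==84 found!

Found at 1, 2 comps


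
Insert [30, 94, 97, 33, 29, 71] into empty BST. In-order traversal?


Insert 30: root
Insert 94: R from 30
Insert 97: R from 30 -> R from 94
Insert 33: R from 30 -> L from 94
Insert 29: L from 30
Insert 71: R from 30 -> L from 94 -> R from 33

In-order: [29, 30, 33, 71, 94, 97]


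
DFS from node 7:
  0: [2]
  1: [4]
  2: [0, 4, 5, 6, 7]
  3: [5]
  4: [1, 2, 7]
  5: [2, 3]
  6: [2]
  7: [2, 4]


Visit 7, push [4, 2]
Visit 2, push [6, 5, 4, 0]
Visit 0, push []
Visit 4, push [1]
Visit 1, push []
Visit 5, push [3]
Visit 3, push []
Visit 6, push []

DFS order: [7, 2, 0, 4, 1, 5, 3, 6]


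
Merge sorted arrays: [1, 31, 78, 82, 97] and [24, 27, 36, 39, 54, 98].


Take 1 from A
Take 24 from B
Take 27 from B
Take 31 from A
Take 36 from B
Take 39 from B
Take 54 from B
Take 78 from A
Take 82 from A
Take 97 from A

Merged: [1, 24, 27, 31, 36, 39, 54, 78, 82, 97, 98]


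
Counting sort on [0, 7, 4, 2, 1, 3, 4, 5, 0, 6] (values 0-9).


Input: [0, 7, 4, 2, 1, 3, 4, 5, 0, 6]
Counts: [2, 1, 1, 1, 2, 1, 1, 1, 0, 0]

Sorted: [0, 0, 1, 2, 3, 4, 4, 5, 6, 7]


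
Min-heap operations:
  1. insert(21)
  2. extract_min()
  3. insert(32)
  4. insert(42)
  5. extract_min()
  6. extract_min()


insert(21) -> [21]
extract_min()->21, []
insert(32) -> [32]
insert(42) -> [32, 42]
extract_min()->32, [42]
extract_min()->42, []

Final heap: []


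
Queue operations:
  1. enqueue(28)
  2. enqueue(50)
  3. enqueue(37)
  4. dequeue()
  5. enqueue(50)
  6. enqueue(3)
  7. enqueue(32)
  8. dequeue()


enqueue(28) -> [28]
enqueue(50) -> [28, 50]
enqueue(37) -> [28, 50, 37]
dequeue()->28, [50, 37]
enqueue(50) -> [50, 37, 50]
enqueue(3) -> [50, 37, 50, 3]
enqueue(32) -> [50, 37, 50, 3, 32]
dequeue()->50, [37, 50, 3, 32]

Final queue: [37, 50, 3, 32]


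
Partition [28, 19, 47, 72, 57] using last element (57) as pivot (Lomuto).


Pivot: 57
  28 <= 57: advance i (no swap)
  19 <= 57: advance i (no swap)
  47 <= 57: advance i (no swap)
Place pivot at 3: [28, 19, 47, 57, 72]

Partitioned: [28, 19, 47, 57, 72]


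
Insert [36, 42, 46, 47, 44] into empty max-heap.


Insert 36: [36]
Insert 42: [42, 36]
Insert 46: [46, 36, 42]
Insert 47: [47, 46, 42, 36]
Insert 44: [47, 46, 42, 36, 44]

Final heap: [47, 46, 42, 36, 44]


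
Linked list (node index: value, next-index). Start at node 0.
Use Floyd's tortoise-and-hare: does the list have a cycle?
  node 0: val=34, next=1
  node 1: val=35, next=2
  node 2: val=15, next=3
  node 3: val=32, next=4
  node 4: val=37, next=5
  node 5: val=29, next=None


Floyd's tortoise (slow, +1) and hare (fast, +2):
  init: slow=0, fast=0
  step 1: slow=1, fast=2
  step 2: slow=2, fast=4
  step 3: fast 4->5->None, no cycle

Cycle: no


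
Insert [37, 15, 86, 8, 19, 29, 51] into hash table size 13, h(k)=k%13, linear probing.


Insert 37: h=11 -> slot 11
Insert 15: h=2 -> slot 2
Insert 86: h=8 -> slot 8
Insert 8: h=8, 1 probes -> slot 9
Insert 19: h=6 -> slot 6
Insert 29: h=3 -> slot 3
Insert 51: h=12 -> slot 12

Table: [None, None, 15, 29, None, None, 19, None, 86, 8, None, 37, 51]


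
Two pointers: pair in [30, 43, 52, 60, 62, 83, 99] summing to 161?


lo=0(30)+hi=6(99)=129
lo=1(43)+hi=6(99)=142
lo=2(52)+hi=6(99)=151
lo=3(60)+hi=6(99)=159
lo=4(62)+hi=6(99)=161

Yes: 62+99=161


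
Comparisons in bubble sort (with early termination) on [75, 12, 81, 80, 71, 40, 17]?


Algorithm: bubble sort (with early termination)
Input: [75, 12, 81, 80, 71, 40, 17]
Sorted: [12, 17, 40, 71, 75, 80, 81]

21


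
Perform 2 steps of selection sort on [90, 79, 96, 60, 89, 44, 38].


Initial: [90, 79, 96, 60, 89, 44, 38]
Step 1: min=38 at 6
  Swap: [38, 79, 96, 60, 89, 44, 90]
Step 2: min=44 at 5
  Swap: [38, 44, 96, 60, 89, 79, 90]

After 2 steps: [38, 44, 96, 60, 89, 79, 90]


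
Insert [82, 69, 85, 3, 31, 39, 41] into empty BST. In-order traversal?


Insert 82: root
Insert 69: L from 82
Insert 85: R from 82
Insert 3: L from 82 -> L from 69
Insert 31: L from 82 -> L from 69 -> R from 3
Insert 39: L from 82 -> L from 69 -> R from 3 -> R from 31
Insert 41: L from 82 -> L from 69 -> R from 3 -> R from 31 -> R from 39

In-order: [3, 31, 39, 41, 69, 82, 85]


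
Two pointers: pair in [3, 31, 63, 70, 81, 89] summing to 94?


lo=0(3)+hi=5(89)=92
lo=1(31)+hi=5(89)=120
lo=1(31)+hi=4(81)=112
lo=1(31)+hi=3(70)=101
lo=1(31)+hi=2(63)=94

Yes: 31+63=94


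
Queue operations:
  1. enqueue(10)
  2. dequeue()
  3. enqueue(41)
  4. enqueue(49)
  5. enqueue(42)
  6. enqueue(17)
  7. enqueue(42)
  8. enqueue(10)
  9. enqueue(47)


enqueue(10) -> [10]
dequeue()->10, []
enqueue(41) -> [41]
enqueue(49) -> [41, 49]
enqueue(42) -> [41, 49, 42]
enqueue(17) -> [41, 49, 42, 17]
enqueue(42) -> [41, 49, 42, 17, 42]
enqueue(10) -> [41, 49, 42, 17, 42, 10]
enqueue(47) -> [41, 49, 42, 17, 42, 10, 47]

Final queue: [41, 49, 42, 17, 42, 10, 47]


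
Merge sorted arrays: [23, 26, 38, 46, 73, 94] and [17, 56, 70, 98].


Take 17 from B
Take 23 from A
Take 26 from A
Take 38 from A
Take 46 from A
Take 56 from B
Take 70 from B
Take 73 from A
Take 94 from A

Merged: [17, 23, 26, 38, 46, 56, 70, 73, 94, 98]


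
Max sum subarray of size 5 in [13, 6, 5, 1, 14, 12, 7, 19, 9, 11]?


[0:5]: 39
[1:6]: 38
[2:7]: 39
[3:8]: 53
[4:9]: 61
[5:10]: 58

Max: 61 at [4:9]


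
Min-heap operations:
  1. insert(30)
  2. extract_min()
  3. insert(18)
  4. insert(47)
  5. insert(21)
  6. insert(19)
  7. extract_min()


insert(30) -> [30]
extract_min()->30, []
insert(18) -> [18]
insert(47) -> [18, 47]
insert(21) -> [18, 47, 21]
insert(19) -> [18, 19, 21, 47]
extract_min()->18, [19, 47, 21]

Final heap: [19, 47, 21]


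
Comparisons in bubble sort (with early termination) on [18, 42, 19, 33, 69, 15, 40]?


Algorithm: bubble sort (with early termination)
Input: [18, 42, 19, 33, 69, 15, 40]
Sorted: [15, 18, 19, 33, 40, 42, 69]

21


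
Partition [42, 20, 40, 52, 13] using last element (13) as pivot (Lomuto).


Pivot: 13
Place pivot at 0: [13, 20, 40, 52, 42]

Partitioned: [13, 20, 40, 52, 42]


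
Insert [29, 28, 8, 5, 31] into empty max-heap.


Insert 29: [29]
Insert 28: [29, 28]
Insert 8: [29, 28, 8]
Insert 5: [29, 28, 8, 5]
Insert 31: [31, 29, 8, 5, 28]

Final heap: [31, 29, 8, 5, 28]


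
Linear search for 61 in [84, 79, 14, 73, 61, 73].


i=0: 84!=61
i=1: 79!=61
i=2: 14!=61
i=3: 73!=61
i=4: 61==61 found!

Found at 4, 5 comps


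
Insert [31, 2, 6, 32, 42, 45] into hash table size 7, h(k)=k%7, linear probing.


Insert 31: h=3 -> slot 3
Insert 2: h=2 -> slot 2
Insert 6: h=6 -> slot 6
Insert 32: h=4 -> slot 4
Insert 42: h=0 -> slot 0
Insert 45: h=3, 2 probes -> slot 5

Table: [42, None, 2, 31, 32, 45, 6]


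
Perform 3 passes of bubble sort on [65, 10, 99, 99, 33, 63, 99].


Initial: [65, 10, 99, 99, 33, 63, 99]
Pass 1: [10, 65, 99, 33, 63, 99, 99] (3 swaps)
Pass 2: [10, 65, 33, 63, 99, 99, 99] (2 swaps)
Pass 3: [10, 33, 63, 65, 99, 99, 99] (2 swaps)

After 3 passes: [10, 33, 63, 65, 99, 99, 99]


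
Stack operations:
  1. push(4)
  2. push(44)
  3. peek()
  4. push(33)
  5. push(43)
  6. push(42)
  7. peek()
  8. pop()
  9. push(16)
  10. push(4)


push(4) -> [4]
push(44) -> [4, 44]
peek()->44
push(33) -> [4, 44, 33]
push(43) -> [4, 44, 33, 43]
push(42) -> [4, 44, 33, 43, 42]
peek()->42
pop()->42, [4, 44, 33, 43]
push(16) -> [4, 44, 33, 43, 16]
push(4) -> [4, 44, 33, 43, 16, 4]

Final stack: [4, 44, 33, 43, 16, 4]


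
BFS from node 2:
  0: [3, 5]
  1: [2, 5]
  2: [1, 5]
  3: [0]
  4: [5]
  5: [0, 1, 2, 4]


Visit 2, enqueue [1, 5]
Visit 1, enqueue []
Visit 5, enqueue [0, 4]
Visit 0, enqueue [3]
Visit 4, enqueue []
Visit 3, enqueue []

BFS order: [2, 1, 5, 0, 4, 3]


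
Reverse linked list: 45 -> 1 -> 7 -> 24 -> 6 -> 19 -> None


Step 1: curr=45, set curr.next=prev(None) | reversed so far: 45
Step 2: curr=1, set curr.next=prev(45) | reversed so far: 1 -> 45
Step 3: curr=7, set curr.next=prev(1) | reversed so far: 7 -> 1 -> 45
Step 4: curr=24, set curr.next=prev(7) | reversed so far: 24 -> 7 -> 1 -> 45
Step 5: curr=6, set curr.next=prev(24) | reversed so far: 6 -> 24 -> 7 -> 1 -> 45
Step 6: curr=19, set curr.next=prev(6) | reversed so far: 19 -> 6 -> 24 -> 7 -> 1 -> 45

19 -> 6 -> 24 -> 7 -> 1 -> 45 -> None


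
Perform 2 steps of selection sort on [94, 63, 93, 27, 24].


Initial: [94, 63, 93, 27, 24]
Step 1: min=24 at 4
  Swap: [24, 63, 93, 27, 94]
Step 2: min=27 at 3
  Swap: [24, 27, 93, 63, 94]

After 2 steps: [24, 27, 93, 63, 94]


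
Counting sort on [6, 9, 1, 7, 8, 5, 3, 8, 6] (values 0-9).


Input: [6, 9, 1, 7, 8, 5, 3, 8, 6]
Counts: [0, 1, 0, 1, 0, 1, 2, 1, 2, 1]

Sorted: [1, 3, 5, 6, 6, 7, 8, 8, 9]


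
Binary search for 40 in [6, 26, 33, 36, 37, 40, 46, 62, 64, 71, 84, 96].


Step 1: lo=0, hi=11, mid=5, val=40

Found at index 5


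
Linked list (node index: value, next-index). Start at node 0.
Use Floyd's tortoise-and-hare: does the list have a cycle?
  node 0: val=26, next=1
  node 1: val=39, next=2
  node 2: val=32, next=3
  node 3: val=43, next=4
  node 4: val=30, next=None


Floyd's tortoise (slow, +1) and hare (fast, +2):
  init: slow=0, fast=0
  step 1: slow=1, fast=2
  step 2: slow=2, fast=4
  step 3: fast -> None, no cycle

Cycle: no


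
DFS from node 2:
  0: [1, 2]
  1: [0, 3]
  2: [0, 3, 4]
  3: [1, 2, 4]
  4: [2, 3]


Visit 2, push [4, 3, 0]
Visit 0, push [1]
Visit 1, push [3]
Visit 3, push [4]
Visit 4, push []

DFS order: [2, 0, 1, 3, 4]


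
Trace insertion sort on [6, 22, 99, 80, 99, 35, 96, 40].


Initial: [6, 22, 99, 80, 99, 35, 96, 40]
Insert 22: [6, 22, 99, 80, 99, 35, 96, 40]
Insert 99: [6, 22, 99, 80, 99, 35, 96, 40]
Insert 80: [6, 22, 80, 99, 99, 35, 96, 40]
Insert 99: [6, 22, 80, 99, 99, 35, 96, 40]
Insert 35: [6, 22, 35, 80, 99, 99, 96, 40]
Insert 96: [6, 22, 35, 80, 96, 99, 99, 40]
Insert 40: [6, 22, 35, 40, 80, 96, 99, 99]

Sorted: [6, 22, 35, 40, 80, 96, 99, 99]


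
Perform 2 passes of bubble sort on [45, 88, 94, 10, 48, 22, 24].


Initial: [45, 88, 94, 10, 48, 22, 24]
Pass 1: [45, 88, 10, 48, 22, 24, 94] (4 swaps)
Pass 2: [45, 10, 48, 22, 24, 88, 94] (4 swaps)

After 2 passes: [45, 10, 48, 22, 24, 88, 94]


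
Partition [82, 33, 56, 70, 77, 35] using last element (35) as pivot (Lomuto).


Pivot: 35
  33 <= 35: swap -> [33, 82, 56, 70, 77, 35]
Place pivot at 1: [33, 35, 56, 70, 77, 82]

Partitioned: [33, 35, 56, 70, 77, 82]


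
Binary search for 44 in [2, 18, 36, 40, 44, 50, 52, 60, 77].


Step 1: lo=0, hi=8, mid=4, val=44

Found at index 4


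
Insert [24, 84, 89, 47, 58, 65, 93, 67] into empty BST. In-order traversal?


Insert 24: root
Insert 84: R from 24
Insert 89: R from 24 -> R from 84
Insert 47: R from 24 -> L from 84
Insert 58: R from 24 -> L from 84 -> R from 47
Insert 65: R from 24 -> L from 84 -> R from 47 -> R from 58
Insert 93: R from 24 -> R from 84 -> R from 89
Insert 67: R from 24 -> L from 84 -> R from 47 -> R from 58 -> R from 65

In-order: [24, 47, 58, 65, 67, 84, 89, 93]


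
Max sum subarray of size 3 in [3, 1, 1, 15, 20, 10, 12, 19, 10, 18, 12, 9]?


[0:3]: 5
[1:4]: 17
[2:5]: 36
[3:6]: 45
[4:7]: 42
[5:8]: 41
[6:9]: 41
[7:10]: 47
[8:11]: 40
[9:12]: 39

Max: 47 at [7:10]


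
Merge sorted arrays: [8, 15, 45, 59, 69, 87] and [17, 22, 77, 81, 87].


Take 8 from A
Take 15 from A
Take 17 from B
Take 22 from B
Take 45 from A
Take 59 from A
Take 69 from A
Take 77 from B
Take 81 from B
Take 87 from A

Merged: [8, 15, 17, 22, 45, 59, 69, 77, 81, 87, 87]


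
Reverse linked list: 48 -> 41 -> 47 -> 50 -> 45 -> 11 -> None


Step 1: curr=48, set curr.next=prev(None) | reversed so far: 48
Step 2: curr=41, set curr.next=prev(48) | reversed so far: 41 -> 48
Step 3: curr=47, set curr.next=prev(41) | reversed so far: 47 -> 41 -> 48
Step 4: curr=50, set curr.next=prev(47) | reversed so far: 50 -> 47 -> 41 -> 48
Step 5: curr=45, set curr.next=prev(50) | reversed so far: 45 -> 50 -> 47 -> 41 -> 48
Step 6: curr=11, set curr.next=prev(45) | reversed so far: 11 -> 45 -> 50 -> 47 -> 41 -> 48

11 -> 45 -> 50 -> 47 -> 41 -> 48 -> None


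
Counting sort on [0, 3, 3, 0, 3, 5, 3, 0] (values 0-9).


Input: [0, 3, 3, 0, 3, 5, 3, 0]
Counts: [3, 0, 0, 4, 0, 1, 0, 0, 0, 0]

Sorted: [0, 0, 0, 3, 3, 3, 3, 5]


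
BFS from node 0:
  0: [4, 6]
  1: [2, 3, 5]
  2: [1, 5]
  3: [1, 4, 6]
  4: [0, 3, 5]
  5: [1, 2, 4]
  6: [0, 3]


Visit 0, enqueue [4, 6]
Visit 4, enqueue [3, 5]
Visit 6, enqueue []
Visit 3, enqueue [1]
Visit 5, enqueue [2]
Visit 1, enqueue []
Visit 2, enqueue []

BFS order: [0, 4, 6, 3, 5, 1, 2]


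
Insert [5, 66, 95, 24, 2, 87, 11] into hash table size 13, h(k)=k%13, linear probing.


Insert 5: h=5 -> slot 5
Insert 66: h=1 -> slot 1
Insert 95: h=4 -> slot 4
Insert 24: h=11 -> slot 11
Insert 2: h=2 -> slot 2
Insert 87: h=9 -> slot 9
Insert 11: h=11, 1 probes -> slot 12

Table: [None, 66, 2, None, 95, 5, None, None, None, 87, None, 24, 11]


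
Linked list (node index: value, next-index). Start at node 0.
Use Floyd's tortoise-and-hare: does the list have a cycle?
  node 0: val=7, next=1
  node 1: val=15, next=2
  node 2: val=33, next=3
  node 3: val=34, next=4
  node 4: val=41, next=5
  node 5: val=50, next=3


Floyd's tortoise (slow, +1) and hare (fast, +2):
  init: slow=0, fast=0
  step 1: slow=1, fast=2
  step 2: slow=2, fast=4
  step 3: slow=3, fast=3
  slow == fast at node 3: cycle detected

Cycle: yes


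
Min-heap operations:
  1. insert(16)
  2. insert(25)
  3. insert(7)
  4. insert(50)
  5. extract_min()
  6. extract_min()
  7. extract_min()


insert(16) -> [16]
insert(25) -> [16, 25]
insert(7) -> [7, 25, 16]
insert(50) -> [7, 25, 16, 50]
extract_min()->7, [16, 25, 50]
extract_min()->16, [25, 50]
extract_min()->25, [50]

Final heap: [50]


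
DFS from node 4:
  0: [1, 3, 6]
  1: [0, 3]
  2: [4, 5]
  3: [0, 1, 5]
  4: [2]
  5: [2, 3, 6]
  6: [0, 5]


Visit 4, push [2]
Visit 2, push [5]
Visit 5, push [6, 3]
Visit 3, push [1, 0]
Visit 0, push [6, 1]
Visit 1, push []
Visit 6, push []

DFS order: [4, 2, 5, 3, 0, 1, 6]


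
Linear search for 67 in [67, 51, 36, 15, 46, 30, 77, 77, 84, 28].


i=0: 67==67 found!

Found at 0, 1 comps


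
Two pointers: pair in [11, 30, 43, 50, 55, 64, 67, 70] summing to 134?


lo=0(11)+hi=7(70)=81
lo=1(30)+hi=7(70)=100
lo=2(43)+hi=7(70)=113
lo=3(50)+hi=7(70)=120
lo=4(55)+hi=7(70)=125
lo=5(64)+hi=7(70)=134

Yes: 64+70=134


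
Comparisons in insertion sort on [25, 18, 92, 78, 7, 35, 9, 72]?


Algorithm: insertion sort
Input: [25, 18, 92, 78, 7, 35, 9, 72]
Sorted: [7, 9, 18, 25, 35, 72, 78, 92]

20


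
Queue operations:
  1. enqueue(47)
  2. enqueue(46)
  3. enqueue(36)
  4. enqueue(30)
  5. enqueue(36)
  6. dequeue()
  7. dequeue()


enqueue(47) -> [47]
enqueue(46) -> [47, 46]
enqueue(36) -> [47, 46, 36]
enqueue(30) -> [47, 46, 36, 30]
enqueue(36) -> [47, 46, 36, 30, 36]
dequeue()->47, [46, 36, 30, 36]
dequeue()->46, [36, 30, 36]

Final queue: [36, 30, 36]


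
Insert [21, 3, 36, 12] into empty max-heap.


Insert 21: [21]
Insert 3: [21, 3]
Insert 36: [36, 3, 21]
Insert 12: [36, 12, 21, 3]

Final heap: [36, 12, 21, 3]


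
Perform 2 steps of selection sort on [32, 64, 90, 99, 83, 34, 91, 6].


Initial: [32, 64, 90, 99, 83, 34, 91, 6]
Step 1: min=6 at 7
  Swap: [6, 64, 90, 99, 83, 34, 91, 32]
Step 2: min=32 at 7
  Swap: [6, 32, 90, 99, 83, 34, 91, 64]

After 2 steps: [6, 32, 90, 99, 83, 34, 91, 64]


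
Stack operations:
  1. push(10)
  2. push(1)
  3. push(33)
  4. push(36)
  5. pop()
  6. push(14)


push(10) -> [10]
push(1) -> [10, 1]
push(33) -> [10, 1, 33]
push(36) -> [10, 1, 33, 36]
pop()->36, [10, 1, 33]
push(14) -> [10, 1, 33, 14]

Final stack: [10, 1, 33, 14]


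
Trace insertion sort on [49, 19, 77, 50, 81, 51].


Initial: [49, 19, 77, 50, 81, 51]
Insert 19: [19, 49, 77, 50, 81, 51]
Insert 77: [19, 49, 77, 50, 81, 51]
Insert 50: [19, 49, 50, 77, 81, 51]
Insert 81: [19, 49, 50, 77, 81, 51]
Insert 51: [19, 49, 50, 51, 77, 81]

Sorted: [19, 49, 50, 51, 77, 81]


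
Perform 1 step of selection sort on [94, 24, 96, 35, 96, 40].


Initial: [94, 24, 96, 35, 96, 40]
Step 1: min=24 at 1
  Swap: [24, 94, 96, 35, 96, 40]

After 1 step: [24, 94, 96, 35, 96, 40]


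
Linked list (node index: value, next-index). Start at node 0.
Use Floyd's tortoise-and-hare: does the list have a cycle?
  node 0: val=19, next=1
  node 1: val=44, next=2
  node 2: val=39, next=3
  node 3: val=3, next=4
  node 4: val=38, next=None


Floyd's tortoise (slow, +1) and hare (fast, +2):
  init: slow=0, fast=0
  step 1: slow=1, fast=2
  step 2: slow=2, fast=4
  step 3: fast -> None, no cycle

Cycle: no


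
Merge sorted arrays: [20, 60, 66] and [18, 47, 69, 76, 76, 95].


Take 18 from B
Take 20 from A
Take 47 from B
Take 60 from A
Take 66 from A

Merged: [18, 20, 47, 60, 66, 69, 76, 76, 95]


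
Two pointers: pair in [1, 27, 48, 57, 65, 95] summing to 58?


lo=0(1)+hi=5(95)=96
lo=0(1)+hi=4(65)=66
lo=0(1)+hi=3(57)=58

Yes: 1+57=58


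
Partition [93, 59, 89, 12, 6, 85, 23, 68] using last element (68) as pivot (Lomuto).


Pivot: 68
  59 <= 68: swap -> [59, 93, 89, 12, 6, 85, 23, 68]
  12 <= 68: swap -> [59, 12, 89, 93, 6, 85, 23, 68]
  6 <= 68: swap -> [59, 12, 6, 93, 89, 85, 23, 68]
  23 <= 68: swap -> [59, 12, 6, 23, 89, 85, 93, 68]
Place pivot at 4: [59, 12, 6, 23, 68, 85, 93, 89]

Partitioned: [59, 12, 6, 23, 68, 85, 93, 89]


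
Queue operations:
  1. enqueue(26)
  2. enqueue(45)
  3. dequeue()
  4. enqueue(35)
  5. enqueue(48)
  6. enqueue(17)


enqueue(26) -> [26]
enqueue(45) -> [26, 45]
dequeue()->26, [45]
enqueue(35) -> [45, 35]
enqueue(48) -> [45, 35, 48]
enqueue(17) -> [45, 35, 48, 17]

Final queue: [45, 35, 48, 17]


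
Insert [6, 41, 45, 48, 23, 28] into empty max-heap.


Insert 6: [6]
Insert 41: [41, 6]
Insert 45: [45, 6, 41]
Insert 48: [48, 45, 41, 6]
Insert 23: [48, 45, 41, 6, 23]
Insert 28: [48, 45, 41, 6, 23, 28]

Final heap: [48, 45, 41, 6, 23, 28]


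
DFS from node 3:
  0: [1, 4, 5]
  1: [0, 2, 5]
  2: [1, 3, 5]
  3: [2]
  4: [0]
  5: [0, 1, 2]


Visit 3, push [2]
Visit 2, push [5, 1]
Visit 1, push [5, 0]
Visit 0, push [5, 4]
Visit 4, push []
Visit 5, push []

DFS order: [3, 2, 1, 0, 4, 5]


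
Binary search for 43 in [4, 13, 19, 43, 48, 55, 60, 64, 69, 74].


Step 1: lo=0, hi=9, mid=4, val=48
Step 2: lo=0, hi=3, mid=1, val=13
Step 3: lo=2, hi=3, mid=2, val=19
Step 4: lo=3, hi=3, mid=3, val=43

Found at index 3


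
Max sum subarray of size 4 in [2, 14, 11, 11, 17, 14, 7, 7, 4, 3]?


[0:4]: 38
[1:5]: 53
[2:6]: 53
[3:7]: 49
[4:8]: 45
[5:9]: 32
[6:10]: 21

Max: 53 at [1:5]


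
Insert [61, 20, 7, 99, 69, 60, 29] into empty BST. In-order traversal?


Insert 61: root
Insert 20: L from 61
Insert 7: L from 61 -> L from 20
Insert 99: R from 61
Insert 69: R from 61 -> L from 99
Insert 60: L from 61 -> R from 20
Insert 29: L from 61 -> R from 20 -> L from 60

In-order: [7, 20, 29, 60, 61, 69, 99]


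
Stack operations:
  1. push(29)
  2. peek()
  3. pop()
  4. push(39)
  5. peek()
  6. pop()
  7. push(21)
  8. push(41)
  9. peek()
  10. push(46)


push(29) -> [29]
peek()->29
pop()->29, []
push(39) -> [39]
peek()->39
pop()->39, []
push(21) -> [21]
push(41) -> [21, 41]
peek()->41
push(46) -> [21, 41, 46]

Final stack: [21, 41, 46]


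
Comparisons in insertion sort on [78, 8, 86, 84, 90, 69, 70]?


Algorithm: insertion sort
Input: [78, 8, 86, 84, 90, 69, 70]
Sorted: [8, 69, 70, 78, 84, 86, 90]

15


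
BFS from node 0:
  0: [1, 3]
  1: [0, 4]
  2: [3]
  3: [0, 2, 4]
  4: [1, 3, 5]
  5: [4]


Visit 0, enqueue [1, 3]
Visit 1, enqueue [4]
Visit 3, enqueue [2]
Visit 4, enqueue [5]
Visit 2, enqueue []
Visit 5, enqueue []

BFS order: [0, 1, 3, 4, 2, 5]


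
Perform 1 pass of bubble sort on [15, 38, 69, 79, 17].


Initial: [15, 38, 69, 79, 17]
Pass 1: [15, 38, 69, 17, 79] (1 swaps)

After 1 pass: [15, 38, 69, 17, 79]


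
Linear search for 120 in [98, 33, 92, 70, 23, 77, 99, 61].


i=0: 98!=120
i=1: 33!=120
i=2: 92!=120
i=3: 70!=120
i=4: 23!=120
i=5: 77!=120
i=6: 99!=120
i=7: 61!=120

Not found, 8 comps


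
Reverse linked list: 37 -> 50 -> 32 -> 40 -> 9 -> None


Step 1: curr=37, set curr.next=prev(None) | reversed so far: 37
Step 2: curr=50, set curr.next=prev(37) | reversed so far: 50 -> 37
Step 3: curr=32, set curr.next=prev(50) | reversed so far: 32 -> 50 -> 37
Step 4: curr=40, set curr.next=prev(32) | reversed so far: 40 -> 32 -> 50 -> 37
Step 5: curr=9, set curr.next=prev(40) | reversed so far: 9 -> 40 -> 32 -> 50 -> 37

9 -> 40 -> 32 -> 50 -> 37 -> None


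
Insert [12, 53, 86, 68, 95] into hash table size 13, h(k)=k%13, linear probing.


Insert 12: h=12 -> slot 12
Insert 53: h=1 -> slot 1
Insert 86: h=8 -> slot 8
Insert 68: h=3 -> slot 3
Insert 95: h=4 -> slot 4

Table: [None, 53, None, 68, 95, None, None, None, 86, None, None, None, 12]


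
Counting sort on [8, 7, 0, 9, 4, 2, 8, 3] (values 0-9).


Input: [8, 7, 0, 9, 4, 2, 8, 3]
Counts: [1, 0, 1, 1, 1, 0, 0, 1, 2, 1]

Sorted: [0, 2, 3, 4, 7, 8, 8, 9]


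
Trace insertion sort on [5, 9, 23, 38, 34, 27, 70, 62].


Initial: [5, 9, 23, 38, 34, 27, 70, 62]
Insert 9: [5, 9, 23, 38, 34, 27, 70, 62]
Insert 23: [5, 9, 23, 38, 34, 27, 70, 62]
Insert 38: [5, 9, 23, 38, 34, 27, 70, 62]
Insert 34: [5, 9, 23, 34, 38, 27, 70, 62]
Insert 27: [5, 9, 23, 27, 34, 38, 70, 62]
Insert 70: [5, 9, 23, 27, 34, 38, 70, 62]
Insert 62: [5, 9, 23, 27, 34, 38, 62, 70]

Sorted: [5, 9, 23, 27, 34, 38, 62, 70]


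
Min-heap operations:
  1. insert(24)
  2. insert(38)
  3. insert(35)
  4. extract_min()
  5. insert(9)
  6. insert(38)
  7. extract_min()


insert(24) -> [24]
insert(38) -> [24, 38]
insert(35) -> [24, 38, 35]
extract_min()->24, [35, 38]
insert(9) -> [9, 38, 35]
insert(38) -> [9, 38, 35, 38]
extract_min()->9, [35, 38, 38]

Final heap: [35, 38, 38]


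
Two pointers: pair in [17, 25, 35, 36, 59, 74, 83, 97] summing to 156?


lo=0(17)+hi=7(97)=114
lo=1(25)+hi=7(97)=122
lo=2(35)+hi=7(97)=132
lo=3(36)+hi=7(97)=133
lo=4(59)+hi=7(97)=156

Yes: 59+97=156


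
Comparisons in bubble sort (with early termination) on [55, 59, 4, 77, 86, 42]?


Algorithm: bubble sort (with early termination)
Input: [55, 59, 4, 77, 86, 42]
Sorted: [4, 42, 55, 59, 77, 86]

15


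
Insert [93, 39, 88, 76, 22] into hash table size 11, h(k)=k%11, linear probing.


Insert 93: h=5 -> slot 5
Insert 39: h=6 -> slot 6
Insert 88: h=0 -> slot 0
Insert 76: h=10 -> slot 10
Insert 22: h=0, 1 probes -> slot 1

Table: [88, 22, None, None, None, 93, 39, None, None, None, 76]


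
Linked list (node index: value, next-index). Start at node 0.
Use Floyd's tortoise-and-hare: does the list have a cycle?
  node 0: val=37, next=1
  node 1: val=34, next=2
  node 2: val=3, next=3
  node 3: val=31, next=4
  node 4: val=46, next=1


Floyd's tortoise (slow, +1) and hare (fast, +2):
  init: slow=0, fast=0
  step 1: slow=1, fast=2
  step 2: slow=2, fast=4
  step 3: slow=3, fast=2
  step 4: slow=4, fast=4
  slow == fast at node 4: cycle detected

Cycle: yes


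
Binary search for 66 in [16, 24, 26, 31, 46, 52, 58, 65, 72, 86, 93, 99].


Step 1: lo=0, hi=11, mid=5, val=52
Step 2: lo=6, hi=11, mid=8, val=72
Step 3: lo=6, hi=7, mid=6, val=58
Step 4: lo=7, hi=7, mid=7, val=65

Not found


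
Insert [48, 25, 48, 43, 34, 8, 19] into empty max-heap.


Insert 48: [48]
Insert 25: [48, 25]
Insert 48: [48, 25, 48]
Insert 43: [48, 43, 48, 25]
Insert 34: [48, 43, 48, 25, 34]
Insert 8: [48, 43, 48, 25, 34, 8]
Insert 19: [48, 43, 48, 25, 34, 8, 19]

Final heap: [48, 43, 48, 25, 34, 8, 19]


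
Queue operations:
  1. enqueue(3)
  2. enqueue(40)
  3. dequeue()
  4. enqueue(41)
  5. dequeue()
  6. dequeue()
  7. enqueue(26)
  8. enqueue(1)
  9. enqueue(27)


enqueue(3) -> [3]
enqueue(40) -> [3, 40]
dequeue()->3, [40]
enqueue(41) -> [40, 41]
dequeue()->40, [41]
dequeue()->41, []
enqueue(26) -> [26]
enqueue(1) -> [26, 1]
enqueue(27) -> [26, 1, 27]

Final queue: [26, 1, 27]


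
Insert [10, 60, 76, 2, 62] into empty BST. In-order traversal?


Insert 10: root
Insert 60: R from 10
Insert 76: R from 10 -> R from 60
Insert 2: L from 10
Insert 62: R from 10 -> R from 60 -> L from 76

In-order: [2, 10, 60, 62, 76]


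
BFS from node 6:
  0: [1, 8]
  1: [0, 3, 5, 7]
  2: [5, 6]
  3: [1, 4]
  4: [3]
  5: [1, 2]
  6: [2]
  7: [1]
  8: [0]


Visit 6, enqueue [2]
Visit 2, enqueue [5]
Visit 5, enqueue [1]
Visit 1, enqueue [0, 3, 7]
Visit 0, enqueue [8]
Visit 3, enqueue [4]
Visit 7, enqueue []
Visit 8, enqueue []
Visit 4, enqueue []

BFS order: [6, 2, 5, 1, 0, 3, 7, 8, 4]


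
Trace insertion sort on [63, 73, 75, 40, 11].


Initial: [63, 73, 75, 40, 11]
Insert 73: [63, 73, 75, 40, 11]
Insert 75: [63, 73, 75, 40, 11]
Insert 40: [40, 63, 73, 75, 11]
Insert 11: [11, 40, 63, 73, 75]

Sorted: [11, 40, 63, 73, 75]
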